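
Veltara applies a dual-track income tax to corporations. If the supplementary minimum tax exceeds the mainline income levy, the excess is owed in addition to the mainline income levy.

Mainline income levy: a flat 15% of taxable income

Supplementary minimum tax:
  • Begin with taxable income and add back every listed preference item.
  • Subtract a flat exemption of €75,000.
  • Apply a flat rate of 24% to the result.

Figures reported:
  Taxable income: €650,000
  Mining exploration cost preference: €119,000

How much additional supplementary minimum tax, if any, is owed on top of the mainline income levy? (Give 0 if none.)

€69,060

Supplementary minimum tax:
  Adjusted income: €650,000 + €119,000 = €769,000
  Less exemption €75,000 → base €694,000
  €694,000 × 24% = €166,560

Mainline income levy:
  €650,000 × 15% = €97,500

Excess of supplementary minimum tax over mainline income levy: €166,560 − €97,500 = €69,060.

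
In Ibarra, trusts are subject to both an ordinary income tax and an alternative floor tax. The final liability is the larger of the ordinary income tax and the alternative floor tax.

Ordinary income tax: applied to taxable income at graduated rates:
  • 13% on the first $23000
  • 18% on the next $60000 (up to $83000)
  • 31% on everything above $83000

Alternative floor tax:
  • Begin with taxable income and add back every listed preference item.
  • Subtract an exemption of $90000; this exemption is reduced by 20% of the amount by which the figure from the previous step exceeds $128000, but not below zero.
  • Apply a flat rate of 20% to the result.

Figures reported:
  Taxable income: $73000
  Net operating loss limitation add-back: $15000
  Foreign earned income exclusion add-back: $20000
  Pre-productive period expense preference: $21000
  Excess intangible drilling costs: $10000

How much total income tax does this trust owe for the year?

$11990

Ordinary income tax:
  $23000 × 13% = $2990
  $50000 × 18% = $9000
  → $11990

Alternative floor tax:
  Adjusted income: $73000 + $15000 + $20000 + $21000 + $10000 = $139000
  Exemption: $90000 − 20% × ($139000 − $128000) = $90000 − $2200 = $87800
  Base: $139000 − $87800 = $51200
  $51200 × 20% = $10240

$11990 > $10240, so the ordinary income tax governs.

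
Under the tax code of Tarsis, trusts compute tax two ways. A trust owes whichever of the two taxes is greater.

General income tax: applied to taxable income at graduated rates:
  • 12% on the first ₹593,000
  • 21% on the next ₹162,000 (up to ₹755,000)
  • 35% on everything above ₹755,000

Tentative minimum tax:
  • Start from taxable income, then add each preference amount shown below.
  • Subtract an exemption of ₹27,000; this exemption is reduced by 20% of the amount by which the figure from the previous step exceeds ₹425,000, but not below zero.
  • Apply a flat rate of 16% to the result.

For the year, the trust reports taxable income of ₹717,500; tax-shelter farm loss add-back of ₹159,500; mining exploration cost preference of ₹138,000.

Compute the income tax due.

₹162,400

Tentative minimum tax:
  Adjusted income: ₹717,500 + ₹159,500 + ₹138,000 = ₹1,015,000
  Exemption: 20% × (₹1,015,000 − ₹425,000) = ₹118,000 ≥ ₹27,000, so the exemption is fully phased out
  Base: ₹1,015,000 − ₹0 = ₹1,015,000
  ₹1,015,000 × 16% = ₹162,400

General income tax:
  ₹593,000 × 12% = ₹71,160
  ₹124,500 × 21% = ₹26,145
  → ₹97,305

₹162,400 > ₹97,305, so the tentative minimum tax is the binding amount.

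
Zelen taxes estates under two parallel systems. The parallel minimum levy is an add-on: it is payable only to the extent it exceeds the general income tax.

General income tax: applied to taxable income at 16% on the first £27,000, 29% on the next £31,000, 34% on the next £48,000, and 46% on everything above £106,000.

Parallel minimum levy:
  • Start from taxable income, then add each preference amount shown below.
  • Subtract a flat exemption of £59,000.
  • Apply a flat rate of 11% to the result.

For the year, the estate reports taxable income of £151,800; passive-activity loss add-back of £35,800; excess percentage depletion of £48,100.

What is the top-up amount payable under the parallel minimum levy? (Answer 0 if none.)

£0

Parallel minimum levy:
  Adjusted income: £151,800 + £35,800 + £48,100 = £235,700
  Less exemption £59,000 → base £176,700
  £176,700 × 11% = £19,437

General income tax:
  £27,000 × 16% = £4,320
  £31,000 × 29% = £8,990
  £48,000 × 34% = £16,320
  £45,800 × 46% = £21,068
  → £50,698

£19,437 ≤ £50,698, so no add-on is due.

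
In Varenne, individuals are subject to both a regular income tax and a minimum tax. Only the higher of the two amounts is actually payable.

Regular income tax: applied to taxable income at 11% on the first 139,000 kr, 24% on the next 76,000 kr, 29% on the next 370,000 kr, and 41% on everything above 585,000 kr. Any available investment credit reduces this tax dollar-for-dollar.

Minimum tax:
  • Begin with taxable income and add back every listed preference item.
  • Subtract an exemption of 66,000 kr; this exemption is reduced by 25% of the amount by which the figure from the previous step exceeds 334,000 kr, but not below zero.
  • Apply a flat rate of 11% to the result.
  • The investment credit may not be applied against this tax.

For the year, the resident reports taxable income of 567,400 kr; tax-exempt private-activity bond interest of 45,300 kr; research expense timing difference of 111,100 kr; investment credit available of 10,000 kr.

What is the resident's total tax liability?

Minimum tax:
  Adjusted income: 567,400 kr + 45,300 kr + 111,100 kr = 723,800 kr
  Exemption: 25% × (723,800 kr − 334,000 kr) = 97,450 kr ≥ 66,000 kr, so the exemption is fully phased out
  Base: 723,800 kr − 0 kr = 723,800 kr
  723,800 kr × 11% = 79,618 kr

Regular income tax:
  139,000 kr × 11% = 15,290 kr
  76,000 kr × 24% = 18,240 kr
  352,400 kr × 29% = 102,196 kr
  → 135,726 kr
  Less investment credit 10,000 kr → 125,726 kr

125,726 kr > 79,618 kr, so the regular income tax governs.

125,726 kr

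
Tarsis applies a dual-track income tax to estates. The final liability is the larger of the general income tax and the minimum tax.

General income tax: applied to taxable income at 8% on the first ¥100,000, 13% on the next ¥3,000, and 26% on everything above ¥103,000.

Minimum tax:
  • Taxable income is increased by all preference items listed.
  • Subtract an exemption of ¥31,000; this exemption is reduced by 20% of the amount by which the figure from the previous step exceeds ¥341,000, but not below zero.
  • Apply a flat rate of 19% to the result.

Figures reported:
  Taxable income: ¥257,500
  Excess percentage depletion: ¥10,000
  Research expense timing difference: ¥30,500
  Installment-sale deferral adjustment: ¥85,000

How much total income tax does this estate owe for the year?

Minimum tax:
  Adjusted income: ¥257,500 + ¥10,000 + ¥30,500 + ¥85,000 = ¥383,000
  Exemption: ¥31,000 − 20% × (¥383,000 − ¥341,000) = ¥31,000 − ¥8,400 = ¥22,600
  Base: ¥383,000 − ¥22,600 = ¥360,400
  ¥360,400 × 19% = ¥68,476

General income tax:
  ¥100,000 × 8% = ¥8,000
  ¥3,000 × 13% = ¥390
  ¥154,500 × 26% = ¥40,170
  → ¥48,560

¥68,476 > ¥48,560, so the minimum tax is the binding amount.

¥68,476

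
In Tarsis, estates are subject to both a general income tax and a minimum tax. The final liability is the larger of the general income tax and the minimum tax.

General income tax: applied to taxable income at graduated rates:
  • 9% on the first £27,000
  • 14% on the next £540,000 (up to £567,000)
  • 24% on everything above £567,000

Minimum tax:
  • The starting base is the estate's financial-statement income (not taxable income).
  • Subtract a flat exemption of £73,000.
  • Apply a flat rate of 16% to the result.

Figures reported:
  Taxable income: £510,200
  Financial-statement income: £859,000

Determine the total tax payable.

£125,760

Minimum tax:
  Base (financial-statement income): £859,000
  Less exemption £73,000 → base £786,000
  £786,000 × 16% = £125,760

General income tax:
  £27,000 × 9% = £2,430
  £483,200 × 14% = £67,648
  → £70,078

£125,760 > £70,078, so the minimum tax is the binding amount.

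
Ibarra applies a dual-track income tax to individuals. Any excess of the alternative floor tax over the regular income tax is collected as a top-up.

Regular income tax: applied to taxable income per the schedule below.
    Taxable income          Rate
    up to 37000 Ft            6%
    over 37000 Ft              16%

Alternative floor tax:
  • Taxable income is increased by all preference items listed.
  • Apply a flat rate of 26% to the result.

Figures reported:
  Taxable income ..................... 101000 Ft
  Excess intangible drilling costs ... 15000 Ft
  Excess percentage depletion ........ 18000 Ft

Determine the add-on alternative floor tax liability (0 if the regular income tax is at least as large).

22380 Ft

Regular income tax:
  37000 Ft × 6% = 2220 Ft
  64000 Ft × 16% = 10240 Ft
  → 12460 Ft

Alternative floor tax:
  Adjusted income: 101000 Ft + 15000 Ft + 18000 Ft = 134000 Ft
  134000 Ft × 26% = 34840 Ft

Excess of alternative floor tax over regular income tax: 34840 Ft − 12460 Ft = 22380 Ft.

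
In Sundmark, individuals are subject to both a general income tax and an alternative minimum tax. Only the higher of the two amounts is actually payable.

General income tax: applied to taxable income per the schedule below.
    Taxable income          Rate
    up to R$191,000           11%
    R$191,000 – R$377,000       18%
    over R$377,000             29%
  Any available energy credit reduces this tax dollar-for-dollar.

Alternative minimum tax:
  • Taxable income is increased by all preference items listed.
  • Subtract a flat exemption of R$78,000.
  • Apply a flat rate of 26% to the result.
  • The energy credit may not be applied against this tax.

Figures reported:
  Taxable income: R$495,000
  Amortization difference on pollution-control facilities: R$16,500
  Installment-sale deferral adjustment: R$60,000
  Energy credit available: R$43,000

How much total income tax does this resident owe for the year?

R$128,310

Alternative minimum tax:
  Adjusted income: R$495,000 + R$16,500 + R$60,000 = R$571,500
  Less exemption R$78,000 → base R$493,500
  R$493,500 × 26% = R$128,310

General income tax:
  R$191,000 × 11% = R$21,010
  R$186,000 × 18% = R$33,480
  R$118,000 × 29% = R$34,220
  → R$88,710
  Less energy credit R$43,000 → R$45,710

R$128,310 > R$45,710, so the alternative minimum tax is the binding amount.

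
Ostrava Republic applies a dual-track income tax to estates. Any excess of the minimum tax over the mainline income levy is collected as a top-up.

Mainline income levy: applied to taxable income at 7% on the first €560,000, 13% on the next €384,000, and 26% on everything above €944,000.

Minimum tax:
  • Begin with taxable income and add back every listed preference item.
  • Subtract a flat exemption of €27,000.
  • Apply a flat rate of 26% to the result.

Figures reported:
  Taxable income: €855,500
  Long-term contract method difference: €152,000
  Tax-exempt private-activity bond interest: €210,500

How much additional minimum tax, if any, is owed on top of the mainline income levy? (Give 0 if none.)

€232,045

Minimum tax:
  Adjusted income: €855,500 + €152,000 + €210,500 = €1,218,000
  Less exemption €27,000 → base €1,191,000
  €1,191,000 × 26% = €309,660

Mainline income levy:
  €560,000 × 7% = €39,200
  €295,500 × 13% = €38,415
  → €77,615

Excess of minimum tax over mainline income levy: €309,660 − €77,615 = €232,045.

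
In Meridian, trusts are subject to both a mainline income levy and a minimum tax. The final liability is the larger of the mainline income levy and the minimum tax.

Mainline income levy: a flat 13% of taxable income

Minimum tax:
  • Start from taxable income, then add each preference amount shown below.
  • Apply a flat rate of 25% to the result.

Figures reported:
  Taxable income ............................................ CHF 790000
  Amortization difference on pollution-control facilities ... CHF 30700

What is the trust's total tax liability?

Minimum tax:
  Adjusted income: CHF 790000 + CHF 30700 = CHF 820700
  CHF 820700 × 25% = CHF 205175

Mainline income levy:
  CHF 790000 × 13% = CHF 102700

CHF 205175 > CHF 102700, so the minimum tax is the binding amount.

CHF 205175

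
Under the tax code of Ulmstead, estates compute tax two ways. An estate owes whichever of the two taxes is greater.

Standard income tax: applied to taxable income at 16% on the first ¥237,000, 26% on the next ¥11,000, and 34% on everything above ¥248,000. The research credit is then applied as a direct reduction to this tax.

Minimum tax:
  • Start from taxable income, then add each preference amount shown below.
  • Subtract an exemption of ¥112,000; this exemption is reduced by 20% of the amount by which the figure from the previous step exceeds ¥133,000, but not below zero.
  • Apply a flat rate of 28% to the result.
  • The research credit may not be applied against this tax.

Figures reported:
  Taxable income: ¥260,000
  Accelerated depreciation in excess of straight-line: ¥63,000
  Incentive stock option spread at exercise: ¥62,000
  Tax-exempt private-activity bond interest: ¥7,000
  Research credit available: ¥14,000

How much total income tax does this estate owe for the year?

Minimum tax:
  Adjusted income: ¥260,000 + ¥63,000 + ¥62,000 + ¥7,000 = ¥392,000
  Exemption: ¥112,000 − 20% × (¥392,000 − ¥133,000) = ¥112,000 − ¥51,800 = ¥60,200
  Base: ¥392,000 − ¥60,200 = ¥331,800
  ¥331,800 × 28% = ¥92,904

Standard income tax:
  ¥237,000 × 16% = ¥37,920
  ¥11,000 × 26% = ¥2,860
  ¥12,000 × 34% = ¥4,080
  → ¥44,860
  Less research credit ¥14,000 → ¥30,860

¥92,904 > ¥30,860, so the minimum tax is the binding amount.

¥92,904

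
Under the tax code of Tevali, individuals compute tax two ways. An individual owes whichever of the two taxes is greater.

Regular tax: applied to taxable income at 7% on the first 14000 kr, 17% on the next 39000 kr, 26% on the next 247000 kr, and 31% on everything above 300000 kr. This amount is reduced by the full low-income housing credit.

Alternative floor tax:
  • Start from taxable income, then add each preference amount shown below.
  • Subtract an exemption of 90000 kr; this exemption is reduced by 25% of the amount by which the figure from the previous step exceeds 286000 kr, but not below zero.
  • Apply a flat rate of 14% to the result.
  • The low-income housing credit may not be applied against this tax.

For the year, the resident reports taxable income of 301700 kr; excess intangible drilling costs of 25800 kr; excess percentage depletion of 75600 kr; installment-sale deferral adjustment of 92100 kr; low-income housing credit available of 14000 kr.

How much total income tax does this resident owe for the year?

64050 kr

Alternative floor tax:
  Adjusted income: 301700 kr + 25800 kr + 75600 kr + 92100 kr = 495200 kr
  Exemption: 90000 kr − 25% × (495200 kr − 286000 kr) = 90000 kr − 52300 kr = 37700 kr
  Base: 495200 kr − 37700 kr = 457500 kr
  457500 kr × 14% = 64050 kr

Regular tax:
  14000 kr × 7% = 980 kr
  39000 kr × 17% = 6630 kr
  247000 kr × 26% = 64220 kr
  1700 kr × 31% = 527 kr
  → 72357 kr
  Less low-income housing credit 14000 kr → 58357 kr

64050 kr > 58357 kr, so the alternative floor tax is the binding amount.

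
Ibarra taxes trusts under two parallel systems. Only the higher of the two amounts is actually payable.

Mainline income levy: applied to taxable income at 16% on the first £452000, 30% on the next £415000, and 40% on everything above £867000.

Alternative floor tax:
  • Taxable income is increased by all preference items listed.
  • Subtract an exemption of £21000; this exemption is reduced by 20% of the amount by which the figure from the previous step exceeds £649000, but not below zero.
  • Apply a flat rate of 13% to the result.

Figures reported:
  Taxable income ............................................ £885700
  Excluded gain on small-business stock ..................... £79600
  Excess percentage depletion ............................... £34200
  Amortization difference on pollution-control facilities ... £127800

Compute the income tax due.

£204300

Mainline income levy:
  £452000 × 16% = £72320
  £415000 × 30% = £124500
  £18700 × 40% = £7480
  → £204300

Alternative floor tax:
  Adjusted income: £885700 + £79600 + £34200 + £127800 = £1127300
  Exemption: 20% × (£1127300 − £649000) = £95660 ≥ £21000, so the exemption is fully phased out
  Base: £1127300 − £0 = £1127300
  £1127300 × 13% = £146549

£204300 > £146549, so the mainline income levy governs.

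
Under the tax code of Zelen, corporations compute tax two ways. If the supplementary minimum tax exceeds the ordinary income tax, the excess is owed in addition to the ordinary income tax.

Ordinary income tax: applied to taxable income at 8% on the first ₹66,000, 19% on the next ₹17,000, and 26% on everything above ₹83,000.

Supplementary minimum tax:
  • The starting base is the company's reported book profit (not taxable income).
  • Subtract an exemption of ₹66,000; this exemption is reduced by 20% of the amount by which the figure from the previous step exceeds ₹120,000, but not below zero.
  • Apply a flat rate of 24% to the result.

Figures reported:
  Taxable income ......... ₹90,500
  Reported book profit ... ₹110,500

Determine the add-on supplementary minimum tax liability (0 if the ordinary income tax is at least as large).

Supplementary minimum tax:
  Base (reported book profit): ₹110,500
  Exemption: ₹110,500 ≤ ₹120,000, so full ₹66,000 applies
  Base: ₹110,500 − ₹66,000 = ₹44,500
  ₹44,500 × 24% = ₹10,680

Ordinary income tax:
  ₹66,000 × 8% = ₹5,280
  ₹17,000 × 19% = ₹3,230
  ₹7,500 × 26% = ₹1,950
  → ₹10,460

Excess of supplementary minimum tax over ordinary income tax: ₹10,680 − ₹10,460 = ₹220.

₹220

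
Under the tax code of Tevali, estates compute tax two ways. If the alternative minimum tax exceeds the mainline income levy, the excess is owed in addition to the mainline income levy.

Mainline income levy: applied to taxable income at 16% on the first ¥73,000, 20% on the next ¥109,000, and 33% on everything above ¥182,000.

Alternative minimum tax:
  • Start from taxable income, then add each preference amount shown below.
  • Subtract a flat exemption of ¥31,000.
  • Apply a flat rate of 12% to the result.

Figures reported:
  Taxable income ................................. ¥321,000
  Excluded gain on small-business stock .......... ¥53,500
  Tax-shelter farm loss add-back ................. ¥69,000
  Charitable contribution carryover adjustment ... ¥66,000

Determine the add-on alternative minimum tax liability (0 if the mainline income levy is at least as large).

Alternative minimum tax:
  Adjusted income: ¥321,000 + ¥53,500 + ¥69,000 + ¥66,000 = ¥509,500
  Less exemption ¥31,000 → base ¥478,500
  ¥478,500 × 12% = ¥57,420

Mainline income levy:
  ¥73,000 × 16% = ¥11,680
  ¥109,000 × 20% = ¥21,800
  ¥139,000 × 33% = ¥45,870
  → ¥79,350

¥57,420 ≤ ¥79,350, so no add-on is due.

¥0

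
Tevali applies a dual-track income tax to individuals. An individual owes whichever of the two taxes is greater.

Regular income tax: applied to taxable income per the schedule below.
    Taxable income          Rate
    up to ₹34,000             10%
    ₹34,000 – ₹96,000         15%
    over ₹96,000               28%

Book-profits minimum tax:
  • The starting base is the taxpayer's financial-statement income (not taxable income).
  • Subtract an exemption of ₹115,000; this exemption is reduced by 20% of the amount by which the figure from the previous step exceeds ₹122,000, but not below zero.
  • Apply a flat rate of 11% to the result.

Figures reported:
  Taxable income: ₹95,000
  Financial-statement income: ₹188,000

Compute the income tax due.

Book-profits minimum tax:
  Base (financial-statement income): ₹188,000
  Exemption: ₹115,000 − 20% × (₹188,000 − ₹122,000) = ₹115,000 − ₹13,200 = ₹101,800
  Base: ₹188,000 − ₹101,800 = ₹86,200
  ₹86,200 × 11% = ₹9,482

Regular income tax:
  ₹34,000 × 10% = ₹3,400
  ₹61,000 × 15% = ₹9,150
  → ₹12,550

₹12,550 > ₹9,482, so the regular income tax governs.

₹12,550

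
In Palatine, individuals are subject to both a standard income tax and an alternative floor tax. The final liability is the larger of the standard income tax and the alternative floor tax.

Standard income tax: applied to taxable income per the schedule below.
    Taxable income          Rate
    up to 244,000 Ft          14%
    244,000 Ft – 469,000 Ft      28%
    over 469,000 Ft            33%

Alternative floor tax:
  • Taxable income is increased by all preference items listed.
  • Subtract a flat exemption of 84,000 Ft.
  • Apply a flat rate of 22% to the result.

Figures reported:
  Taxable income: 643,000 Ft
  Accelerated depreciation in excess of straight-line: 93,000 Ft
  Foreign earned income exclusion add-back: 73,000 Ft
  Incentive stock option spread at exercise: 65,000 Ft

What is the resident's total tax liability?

Standard income tax:
  244,000 Ft × 14% = 34,160 Ft
  225,000 Ft × 28% = 63,000 Ft
  174,000 Ft × 33% = 57,420 Ft
  → 154,580 Ft

Alternative floor tax:
  Adjusted income: 643,000 Ft + 93,000 Ft + 73,000 Ft + 65,000 Ft = 874,000 Ft
  Less exemption 84,000 Ft → base 790,000 Ft
  790,000 Ft × 22% = 173,800 Ft

173,800 Ft > 154,580 Ft, so the alternative floor tax is the binding amount.

173,800 Ft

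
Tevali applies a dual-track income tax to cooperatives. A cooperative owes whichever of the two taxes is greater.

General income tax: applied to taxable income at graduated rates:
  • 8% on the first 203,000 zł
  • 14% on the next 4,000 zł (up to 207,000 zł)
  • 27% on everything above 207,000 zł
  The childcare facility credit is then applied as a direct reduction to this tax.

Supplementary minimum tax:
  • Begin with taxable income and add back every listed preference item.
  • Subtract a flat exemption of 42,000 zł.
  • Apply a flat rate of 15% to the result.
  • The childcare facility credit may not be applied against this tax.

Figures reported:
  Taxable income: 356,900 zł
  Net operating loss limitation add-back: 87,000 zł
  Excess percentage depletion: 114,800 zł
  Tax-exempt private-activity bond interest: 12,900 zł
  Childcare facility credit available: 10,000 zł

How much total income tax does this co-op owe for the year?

79,440 zł

General income tax:
  203,000 zł × 8% = 16,240 zł
  4,000 zł × 14% = 560 zł
  149,900 zł × 27% = 40,473 zł
  → 57,273 zł
  Less childcare facility credit 10,000 zł → 47,273 zł

Supplementary minimum tax:
  Adjusted income: 356,900 zł + 87,000 zł + 114,800 zł + 12,900 zł = 571,600 zł
  Less exemption 42,000 zł → base 529,600 zł
  529,600 zł × 15% = 79,440 zł

79,440 zł > 47,273 zł, so the supplementary minimum tax is the binding amount.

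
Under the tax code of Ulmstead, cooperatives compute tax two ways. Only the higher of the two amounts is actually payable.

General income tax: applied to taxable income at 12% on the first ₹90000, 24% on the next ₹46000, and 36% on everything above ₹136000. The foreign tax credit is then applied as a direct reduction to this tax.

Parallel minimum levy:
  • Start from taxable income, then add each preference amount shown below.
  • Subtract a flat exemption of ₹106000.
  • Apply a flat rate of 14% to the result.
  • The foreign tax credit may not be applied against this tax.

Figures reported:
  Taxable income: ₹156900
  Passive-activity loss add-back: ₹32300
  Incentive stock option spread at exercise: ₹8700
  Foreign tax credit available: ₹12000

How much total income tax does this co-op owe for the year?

₹17364

Parallel minimum levy:
  Adjusted income: ₹156900 + ₹32300 + ₹8700 = ₹197900
  Less exemption ₹106000 → base ₹91900
  ₹91900 × 14% = ₹12866

General income tax:
  ₹90000 × 12% = ₹10800
  ₹46000 × 24% = ₹11040
  ₹20900 × 36% = ₹7524
  → ₹29364
  Less foreign tax credit ₹12000 → ₹17364

₹17364 > ₹12866, so the general income tax governs.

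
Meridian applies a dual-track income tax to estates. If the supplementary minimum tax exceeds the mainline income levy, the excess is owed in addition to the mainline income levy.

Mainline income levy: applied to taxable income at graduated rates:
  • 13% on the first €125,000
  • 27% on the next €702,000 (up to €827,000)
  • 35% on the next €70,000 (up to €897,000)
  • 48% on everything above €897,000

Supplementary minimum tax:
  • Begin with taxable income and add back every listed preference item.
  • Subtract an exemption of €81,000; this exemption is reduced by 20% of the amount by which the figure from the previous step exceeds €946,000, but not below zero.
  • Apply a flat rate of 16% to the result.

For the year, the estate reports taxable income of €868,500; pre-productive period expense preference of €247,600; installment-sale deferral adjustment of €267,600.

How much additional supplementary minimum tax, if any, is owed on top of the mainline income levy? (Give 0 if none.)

€1,077

Mainline income levy:
  €125,000 × 13% = €16,250
  €702,000 × 27% = €189,540
  €41,500 × 35% = €14,525
  → €220,315

Supplementary minimum tax:
  Adjusted income: €868,500 + €247,600 + €267,600 = €1,383,700
  Exemption: 20% × (€1,383,700 − €946,000) = €87,540 ≥ €81,000, so the exemption is fully phased out
  Base: €1,383,700 − €0 = €1,383,700
  €1,383,700 × 16% = €221,392

Excess of supplementary minimum tax over mainline income levy: €221,392 − €220,315 = €1,077.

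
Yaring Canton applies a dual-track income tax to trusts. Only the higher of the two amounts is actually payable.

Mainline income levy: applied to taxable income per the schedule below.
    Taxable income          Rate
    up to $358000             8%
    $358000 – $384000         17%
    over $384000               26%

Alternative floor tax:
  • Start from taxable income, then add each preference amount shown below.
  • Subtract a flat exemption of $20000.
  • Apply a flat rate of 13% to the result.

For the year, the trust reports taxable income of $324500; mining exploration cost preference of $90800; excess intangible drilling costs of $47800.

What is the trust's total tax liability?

$57603

Alternative floor tax:
  Adjusted income: $324500 + $90800 + $47800 = $463100
  Less exemption $20000 → base $443100
  $443100 × 13% = $57603

Mainline income levy:
  $324500 × 8% = $25960

$57603 > $25960, so the alternative floor tax is the binding amount.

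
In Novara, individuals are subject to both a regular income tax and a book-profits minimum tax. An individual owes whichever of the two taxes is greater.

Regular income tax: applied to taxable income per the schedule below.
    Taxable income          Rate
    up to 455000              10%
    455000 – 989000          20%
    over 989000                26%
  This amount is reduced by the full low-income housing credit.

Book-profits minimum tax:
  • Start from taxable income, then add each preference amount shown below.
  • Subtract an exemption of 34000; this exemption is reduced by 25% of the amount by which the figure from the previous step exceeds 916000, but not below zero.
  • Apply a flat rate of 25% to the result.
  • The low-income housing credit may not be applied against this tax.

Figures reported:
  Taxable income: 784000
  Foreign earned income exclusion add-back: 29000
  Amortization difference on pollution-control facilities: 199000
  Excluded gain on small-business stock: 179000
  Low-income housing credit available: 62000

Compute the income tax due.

Regular income tax:
  455000 × 10% = 45500
  329000 × 20% = 65800
  → 111300
  Less low-income housing credit 62000 → 49300

Book-profits minimum tax:
  Adjusted income: 784000 + 29000 + 199000 + 179000 = 1191000
  Exemption: 25% × (1191000 − 916000) = 68750 ≥ 34000, so the exemption is fully phased out
  Base: 1191000 − 0 = 1191000
  1191000 × 25% = 297750

297750 > 49300, so the book-profits minimum tax is the binding amount.

297750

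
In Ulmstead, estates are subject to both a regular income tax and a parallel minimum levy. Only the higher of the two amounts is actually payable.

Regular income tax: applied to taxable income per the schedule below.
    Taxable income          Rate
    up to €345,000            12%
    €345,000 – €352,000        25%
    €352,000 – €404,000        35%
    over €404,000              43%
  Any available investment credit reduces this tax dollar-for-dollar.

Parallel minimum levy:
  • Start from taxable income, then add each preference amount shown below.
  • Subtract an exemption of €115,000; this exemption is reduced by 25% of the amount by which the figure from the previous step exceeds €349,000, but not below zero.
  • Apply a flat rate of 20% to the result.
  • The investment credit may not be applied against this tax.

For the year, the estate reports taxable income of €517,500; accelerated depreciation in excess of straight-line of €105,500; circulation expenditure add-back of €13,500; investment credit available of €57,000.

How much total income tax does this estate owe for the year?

€118,675

Parallel minimum levy:
  Adjusted income: €517,500 + €105,500 + €13,500 = €636,500
  Exemption: €115,000 − 25% × (€636,500 − €349,000) = €115,000 − €71,875 = €43,125
  Base: €636,500 − €43,125 = €593,375
  €593,375 × 20% = €118,675

Regular income tax:
  €345,000 × 12% = €41,400
  €7,000 × 25% = €1,750
  €52,000 × 35% = €18,200
  €113,500 × 43% = €48,805
  → €110,155
  Less investment credit €57,000 → €53,155

€118,675 > €53,155, so the parallel minimum levy is the binding amount.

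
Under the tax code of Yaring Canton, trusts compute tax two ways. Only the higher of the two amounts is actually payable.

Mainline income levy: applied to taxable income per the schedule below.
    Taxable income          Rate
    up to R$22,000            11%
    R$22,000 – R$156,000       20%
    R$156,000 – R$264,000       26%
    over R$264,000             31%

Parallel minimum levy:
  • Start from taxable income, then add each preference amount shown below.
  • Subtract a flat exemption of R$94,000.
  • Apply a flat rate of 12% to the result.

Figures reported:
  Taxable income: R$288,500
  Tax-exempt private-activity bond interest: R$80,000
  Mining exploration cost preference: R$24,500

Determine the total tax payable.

Mainline income levy:
  R$22,000 × 11% = R$2,420
  R$134,000 × 20% = R$26,800
  R$108,000 × 26% = R$28,080
  R$24,500 × 31% = R$7,595
  → R$64,895

Parallel minimum levy:
  Adjusted income: R$288,500 + R$80,000 + R$24,500 = R$393,000
  Less exemption R$94,000 → base R$299,000
  R$299,000 × 12% = R$35,880

R$64,895 > R$35,880, so the mainline income levy governs.

R$64,895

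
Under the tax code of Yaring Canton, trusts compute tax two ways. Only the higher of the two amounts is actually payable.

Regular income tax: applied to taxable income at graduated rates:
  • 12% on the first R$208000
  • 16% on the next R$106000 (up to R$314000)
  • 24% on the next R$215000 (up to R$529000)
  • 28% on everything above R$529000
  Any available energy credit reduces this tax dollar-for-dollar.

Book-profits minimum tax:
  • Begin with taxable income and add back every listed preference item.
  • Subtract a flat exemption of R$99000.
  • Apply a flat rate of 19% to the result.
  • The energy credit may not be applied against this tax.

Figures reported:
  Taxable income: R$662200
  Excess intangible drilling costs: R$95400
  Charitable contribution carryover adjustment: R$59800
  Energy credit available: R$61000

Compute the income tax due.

R$136496

Regular income tax:
  R$208000 × 12% = R$24960
  R$106000 × 16% = R$16960
  R$215000 × 24% = R$51600
  R$133200 × 28% = R$37296
  → R$130816
  Less energy credit R$61000 → R$69816

Book-profits minimum tax:
  Adjusted income: R$662200 + R$95400 + R$59800 = R$817400
  Less exemption R$99000 → base R$718400
  R$718400 × 19% = R$136496

R$136496 > R$69816, so the book-profits minimum tax is the binding amount.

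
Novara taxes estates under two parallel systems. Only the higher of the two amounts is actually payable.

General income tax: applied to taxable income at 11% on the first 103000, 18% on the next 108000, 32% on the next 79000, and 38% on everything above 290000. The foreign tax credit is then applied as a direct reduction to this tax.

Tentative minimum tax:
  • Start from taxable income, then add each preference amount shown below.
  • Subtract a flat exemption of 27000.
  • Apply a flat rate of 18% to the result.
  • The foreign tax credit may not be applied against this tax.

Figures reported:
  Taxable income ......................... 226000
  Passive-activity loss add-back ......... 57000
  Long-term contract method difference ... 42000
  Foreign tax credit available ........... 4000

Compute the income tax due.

53640

General income tax:
  103000 × 11% = 11330
  108000 × 18% = 19440
  15000 × 32% = 4800
  → 35570
  Less foreign tax credit 4000 → 31570

Tentative minimum tax:
  Adjusted income: 226000 + 57000 + 42000 = 325000
  Less exemption 27000 → base 298000
  298000 × 18% = 53640

53640 > 31570, so the tentative minimum tax is the binding amount.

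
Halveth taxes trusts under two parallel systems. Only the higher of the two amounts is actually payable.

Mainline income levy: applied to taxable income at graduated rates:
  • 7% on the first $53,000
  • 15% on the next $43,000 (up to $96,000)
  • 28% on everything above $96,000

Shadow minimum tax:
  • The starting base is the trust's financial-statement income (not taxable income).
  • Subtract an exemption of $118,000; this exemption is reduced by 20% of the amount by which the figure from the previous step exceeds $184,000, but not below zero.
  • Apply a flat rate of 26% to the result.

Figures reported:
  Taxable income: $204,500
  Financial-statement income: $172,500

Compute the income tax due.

Mainline income levy:
  $53,000 × 7% = $3,710
  $43,000 × 15% = $6,450
  $108,500 × 28% = $30,380
  → $40,540

Shadow minimum tax:
  Base (financial-statement income): $172,500
  Exemption: $172,500 ≤ $184,000, so full $118,000 applies
  Base: $172,500 − $118,000 = $54,500
  $54,500 × 26% = $14,170

$40,540 > $14,170, so the mainline income levy governs.

$40,540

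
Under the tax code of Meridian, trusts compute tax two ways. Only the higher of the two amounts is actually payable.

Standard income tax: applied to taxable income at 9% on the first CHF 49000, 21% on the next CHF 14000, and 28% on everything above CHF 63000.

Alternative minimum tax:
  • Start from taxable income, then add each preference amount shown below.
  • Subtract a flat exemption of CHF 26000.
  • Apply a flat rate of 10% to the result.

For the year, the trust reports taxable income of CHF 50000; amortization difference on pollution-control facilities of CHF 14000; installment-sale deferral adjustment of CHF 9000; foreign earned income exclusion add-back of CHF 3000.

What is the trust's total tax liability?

Standard income tax:
  CHF 49000 × 9% = CHF 4410
  CHF 1000 × 21% = CHF 210
  → CHF 4620

Alternative minimum tax:
  Adjusted income: CHF 50000 + CHF 14000 + CHF 9000 + CHF 3000 = CHF 76000
  Less exemption CHF 26000 → base CHF 50000
  CHF 50000 × 10% = CHF 5000

CHF 5000 > CHF 4620, so the alternative minimum tax is the binding amount.

CHF 5000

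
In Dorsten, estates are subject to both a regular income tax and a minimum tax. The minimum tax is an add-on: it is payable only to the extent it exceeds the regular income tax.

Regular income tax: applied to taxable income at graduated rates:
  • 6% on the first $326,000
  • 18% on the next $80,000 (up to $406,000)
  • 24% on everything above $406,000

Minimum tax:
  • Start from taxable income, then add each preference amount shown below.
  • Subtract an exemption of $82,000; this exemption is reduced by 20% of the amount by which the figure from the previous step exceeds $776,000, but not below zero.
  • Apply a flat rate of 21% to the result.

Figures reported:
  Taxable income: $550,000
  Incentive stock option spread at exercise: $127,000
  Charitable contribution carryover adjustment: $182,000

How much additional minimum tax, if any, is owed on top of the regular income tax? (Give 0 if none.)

$98,136

Minimum tax:
  Adjusted income: $550,000 + $127,000 + $182,000 = $859,000
  Exemption: $82,000 − 20% × ($859,000 − $776,000) = $82,000 − $16,600 = $65,400
  Base: $859,000 − $65,400 = $793,600
  $793,600 × 21% = $166,656

Regular income tax:
  $326,000 × 6% = $19,560
  $80,000 × 18% = $14,400
  $144,000 × 24% = $34,560
  → $68,520

Excess of minimum tax over regular income tax: $166,656 − $68,520 = $98,136.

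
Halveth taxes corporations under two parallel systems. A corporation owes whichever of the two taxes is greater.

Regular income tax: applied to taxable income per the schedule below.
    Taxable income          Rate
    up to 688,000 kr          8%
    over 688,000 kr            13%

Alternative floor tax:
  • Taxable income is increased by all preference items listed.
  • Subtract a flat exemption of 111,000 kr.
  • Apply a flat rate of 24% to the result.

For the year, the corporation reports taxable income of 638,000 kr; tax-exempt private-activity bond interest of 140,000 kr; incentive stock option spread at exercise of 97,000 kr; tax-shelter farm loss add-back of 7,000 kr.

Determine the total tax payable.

Alternative floor tax:
  Adjusted income: 638,000 kr + 140,000 kr + 97,000 kr + 7,000 kr = 882,000 kr
  Less exemption 111,000 kr → base 771,000 kr
  771,000 kr × 24% = 185,040 kr

Regular income tax:
  638,000 kr × 8% = 51,040 kr

185,040 kr > 51,040 kr, so the alternative floor tax is the binding amount.

185,040 kr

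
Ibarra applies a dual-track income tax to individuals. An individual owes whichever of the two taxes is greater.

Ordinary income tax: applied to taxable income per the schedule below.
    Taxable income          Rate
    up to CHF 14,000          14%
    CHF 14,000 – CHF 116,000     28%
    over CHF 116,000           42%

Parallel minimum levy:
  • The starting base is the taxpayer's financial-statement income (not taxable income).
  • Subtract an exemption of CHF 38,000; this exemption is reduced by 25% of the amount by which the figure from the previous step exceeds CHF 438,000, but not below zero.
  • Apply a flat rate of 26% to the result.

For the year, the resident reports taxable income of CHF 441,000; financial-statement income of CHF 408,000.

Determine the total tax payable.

CHF 167,020

Ordinary income tax:
  CHF 14,000 × 14% = CHF 1,960
  CHF 102,000 × 28% = CHF 28,560
  CHF 325,000 × 42% = CHF 136,500
  → CHF 167,020

Parallel minimum levy:
  Base (financial-statement income): CHF 408,000
  Exemption: CHF 408,000 ≤ CHF 438,000, so full CHF 38,000 applies
  Base: CHF 408,000 − CHF 38,000 = CHF 370,000
  CHF 370,000 × 26% = CHF 96,200

CHF 167,020 > CHF 96,200, so the ordinary income tax governs.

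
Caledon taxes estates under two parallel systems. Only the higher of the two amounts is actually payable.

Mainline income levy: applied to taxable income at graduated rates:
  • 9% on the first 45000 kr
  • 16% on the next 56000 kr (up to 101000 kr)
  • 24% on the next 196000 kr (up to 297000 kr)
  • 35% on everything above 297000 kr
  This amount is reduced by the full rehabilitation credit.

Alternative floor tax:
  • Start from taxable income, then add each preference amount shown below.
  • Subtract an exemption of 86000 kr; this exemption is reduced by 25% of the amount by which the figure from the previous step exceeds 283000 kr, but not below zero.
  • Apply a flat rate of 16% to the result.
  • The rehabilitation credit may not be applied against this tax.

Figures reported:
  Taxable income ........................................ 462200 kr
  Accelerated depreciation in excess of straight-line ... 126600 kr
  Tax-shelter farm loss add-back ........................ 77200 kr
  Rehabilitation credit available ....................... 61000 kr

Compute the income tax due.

Mainline income levy:
  45000 kr × 9% = 4050 kr
  56000 kr × 16% = 8960 kr
  196000 kr × 24% = 47040 kr
  165200 kr × 35% = 57820 kr
  → 117870 kr
  Less rehabilitation credit 61000 kr → 56870 kr

Alternative floor tax:
  Adjusted income: 462200 kr + 126600 kr + 77200 kr = 666000 kr
  Exemption: 25% × (666000 kr − 283000 kr) = 95750 kr ≥ 86000 kr, so the exemption is fully phased out
  Base: 666000 kr − 0 kr = 666000 kr
  666000 kr × 16% = 106560 kr

106560 kr > 56870 kr, so the alternative floor tax is the binding amount.

106560 kr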